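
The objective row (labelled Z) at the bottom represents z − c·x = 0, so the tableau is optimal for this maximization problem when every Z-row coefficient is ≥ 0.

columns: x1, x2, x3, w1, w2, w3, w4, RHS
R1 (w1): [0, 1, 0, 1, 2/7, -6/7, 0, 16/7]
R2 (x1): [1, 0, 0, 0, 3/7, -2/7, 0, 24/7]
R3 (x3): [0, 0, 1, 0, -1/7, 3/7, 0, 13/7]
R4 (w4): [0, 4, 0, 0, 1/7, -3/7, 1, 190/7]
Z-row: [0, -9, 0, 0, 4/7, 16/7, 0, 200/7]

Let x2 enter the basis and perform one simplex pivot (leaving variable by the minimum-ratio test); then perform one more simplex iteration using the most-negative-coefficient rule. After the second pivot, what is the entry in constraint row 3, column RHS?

13/3

Ratio test on column x2 — row 1: (16/7)/1 = 16/7; row 2: entry 0 ≤ 0; row 3: entry 0 ≤ 0; row 4: (190/7)/4 = 95/14. Minimum is 16/7 at row 1 (w1 leaves); pivot element 1.
Divide row 1 by 1; eliminate column x2 from the other rows.
Second iteration: most negative Z-row entry is -38/7 in column w3, so w3 enters.
Ratio test on column w3 — row 1: entry -6/7 ≤ 0; row 2: entry -2/7 ≤ 0; row 3: (13/7)/(3/7) = 13/3; row 4: 18/3 = 6. Minimum is 13/3 at row 3 (x3 leaves); pivot element 3/7.
Divide row 3 by 3/7; eliminate column w3 from the other rows.
After both pivots, the entry at constraint row 3, column RHS is 13/3.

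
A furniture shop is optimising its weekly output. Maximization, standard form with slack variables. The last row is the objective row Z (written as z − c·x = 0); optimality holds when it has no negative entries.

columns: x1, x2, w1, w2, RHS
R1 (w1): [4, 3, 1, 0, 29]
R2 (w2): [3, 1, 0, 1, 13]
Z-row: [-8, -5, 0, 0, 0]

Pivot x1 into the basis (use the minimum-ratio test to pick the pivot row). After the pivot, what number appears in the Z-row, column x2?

Ratio test on column x1 — row 1: 29/4 = 29/4; row 2: 13/3 = 13/3. Minimum is 13/3 at row 2 (w2 leaves); pivot element 3.
Divide row 2 by 3; eliminate column x1 from the other rows.
Z-row update in column x2: -5 − (-8)·(1/3) = -7/3.

-7/3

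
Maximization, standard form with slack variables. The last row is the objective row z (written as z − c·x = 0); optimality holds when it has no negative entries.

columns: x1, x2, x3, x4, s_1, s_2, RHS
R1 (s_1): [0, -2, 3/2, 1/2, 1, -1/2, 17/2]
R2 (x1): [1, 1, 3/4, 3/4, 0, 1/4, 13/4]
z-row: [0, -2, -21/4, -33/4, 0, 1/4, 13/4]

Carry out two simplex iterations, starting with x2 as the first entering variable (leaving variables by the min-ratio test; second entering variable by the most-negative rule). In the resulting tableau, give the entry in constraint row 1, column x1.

Ratio test on column x2 — row 1: entry -2 ≤ 0; row 2: (13/4)/1 = 13/4. Minimum is 13/4 at row 2 (x1 leaves); pivot element 1.
Divide row 2 by 1; eliminate column x2 from the other rows.
Second iteration: most negative z-row entry is -27/4 in column x4, so x4 enters.
Ratio test on column x4 — row 1: 15/2 = 15/2; row 2: (13/4)/(3/4) = 13/3. Minimum is 13/3 at row 2 (x2 leaves); pivot element 3/4.
Divide row 2 by 3/4; eliminate column x4 from the other rows.
After both pivots, the entry at constraint row 1, column x1 is -2/3.

-2/3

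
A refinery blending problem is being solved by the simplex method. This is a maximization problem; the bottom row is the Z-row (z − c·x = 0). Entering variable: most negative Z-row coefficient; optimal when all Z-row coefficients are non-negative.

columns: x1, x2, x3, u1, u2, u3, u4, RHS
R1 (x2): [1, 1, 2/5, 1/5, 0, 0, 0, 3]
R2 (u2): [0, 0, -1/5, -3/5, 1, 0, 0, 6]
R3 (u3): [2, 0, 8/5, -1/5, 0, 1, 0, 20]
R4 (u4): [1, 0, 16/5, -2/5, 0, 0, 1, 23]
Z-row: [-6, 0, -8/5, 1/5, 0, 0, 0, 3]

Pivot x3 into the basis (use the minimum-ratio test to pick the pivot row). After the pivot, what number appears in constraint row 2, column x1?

1/16

Ratio test on column x3 — row 1: 3/(2/5) = 15/2; row 2: entry -1/5 ≤ 0; row 3: 20/(8/5) = 25/2; row 4: 23/(16/5) = 115/16. Minimum is 115/16 at row 4 (u4 leaves); pivot element 16/5.
Divide row 4 by 16/5; eliminate column x3 from the other rows.
Row 2 update in column x1: 0 − (-1/5)·(5/16) = 1/16.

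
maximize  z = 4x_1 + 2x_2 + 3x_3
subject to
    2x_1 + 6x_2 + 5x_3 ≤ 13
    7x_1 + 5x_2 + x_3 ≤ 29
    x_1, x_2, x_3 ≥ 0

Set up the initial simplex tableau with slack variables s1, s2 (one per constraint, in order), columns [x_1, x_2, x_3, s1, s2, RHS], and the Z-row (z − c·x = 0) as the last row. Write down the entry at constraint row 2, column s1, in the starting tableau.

Slack s1 belongs to constraint 1; its column is the unit vector e_1, so the entry in row 2 is 0.

0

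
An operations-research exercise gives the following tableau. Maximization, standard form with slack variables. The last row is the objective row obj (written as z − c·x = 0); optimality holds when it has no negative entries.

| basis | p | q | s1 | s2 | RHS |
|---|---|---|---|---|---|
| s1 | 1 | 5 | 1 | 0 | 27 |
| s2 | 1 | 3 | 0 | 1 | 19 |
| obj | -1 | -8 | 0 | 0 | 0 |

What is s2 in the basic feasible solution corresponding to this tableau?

19

s2 is basic (row 2); its value is the RHS of that row, 19.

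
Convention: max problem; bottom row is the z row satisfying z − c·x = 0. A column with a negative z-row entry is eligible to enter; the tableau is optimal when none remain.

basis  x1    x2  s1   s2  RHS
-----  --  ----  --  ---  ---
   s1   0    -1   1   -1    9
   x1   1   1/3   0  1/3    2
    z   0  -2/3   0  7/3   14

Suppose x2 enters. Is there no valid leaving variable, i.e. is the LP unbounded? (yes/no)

Column x2 has positive entries in row(s) 2, so the ratio test bounds it — not unbounded.

no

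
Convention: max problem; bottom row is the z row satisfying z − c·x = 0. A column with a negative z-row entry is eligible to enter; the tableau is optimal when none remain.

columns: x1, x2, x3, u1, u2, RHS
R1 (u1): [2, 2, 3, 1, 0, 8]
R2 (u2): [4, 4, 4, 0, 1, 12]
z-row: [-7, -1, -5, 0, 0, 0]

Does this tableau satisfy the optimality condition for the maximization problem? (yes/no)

The z-row has a negative entry -7 in column x1, so it is not optimal.

no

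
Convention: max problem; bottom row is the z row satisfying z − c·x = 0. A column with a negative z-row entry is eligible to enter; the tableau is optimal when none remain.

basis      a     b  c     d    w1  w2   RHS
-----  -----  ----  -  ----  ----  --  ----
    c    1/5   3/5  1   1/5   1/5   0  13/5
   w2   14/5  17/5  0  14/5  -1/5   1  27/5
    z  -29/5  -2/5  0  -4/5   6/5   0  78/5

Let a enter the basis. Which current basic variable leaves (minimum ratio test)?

Column a entries and ratios — c: (13/5)/(1/5) = 13; w2: (27/5)/(14/5) = 27/14.
Smallest ratio is 27/14 in the row of w2, so w2 leaves.

w2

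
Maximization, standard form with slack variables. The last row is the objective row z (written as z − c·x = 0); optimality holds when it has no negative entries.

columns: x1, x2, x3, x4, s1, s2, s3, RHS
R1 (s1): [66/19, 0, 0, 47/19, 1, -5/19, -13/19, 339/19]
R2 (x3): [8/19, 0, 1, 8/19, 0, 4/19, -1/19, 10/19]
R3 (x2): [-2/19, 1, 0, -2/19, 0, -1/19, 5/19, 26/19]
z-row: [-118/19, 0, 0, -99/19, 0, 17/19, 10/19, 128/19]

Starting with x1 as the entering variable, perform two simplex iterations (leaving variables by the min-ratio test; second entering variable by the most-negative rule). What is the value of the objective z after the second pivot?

16

Ratio test on column x1 — row 1: (339/19)/(66/19) = 113/22; row 2: (10/19)/(8/19) = 5/4; row 3: entry -2/19 ≤ 0. Minimum is 5/4 at row 2 (x3 leaves); pivot element 8/19.
Pivot on row 2; the z-row RHS becomes 128/19 − (-118/19)·(5/4) = 29/2.
Next entering variable (most negative z-row entry -1/4): s3.
Ratio test on column s3 — row 1: entry -1/4 ≤ 0; row 2: entry -1/8 ≤ 0; row 3: (3/2)/(1/4) = 6. Minimum is 6 at row 3 (x2 leaves); pivot element 1/4.
After the second pivot the z-row RHS is 29/2 − (-1/4)·6 = 16.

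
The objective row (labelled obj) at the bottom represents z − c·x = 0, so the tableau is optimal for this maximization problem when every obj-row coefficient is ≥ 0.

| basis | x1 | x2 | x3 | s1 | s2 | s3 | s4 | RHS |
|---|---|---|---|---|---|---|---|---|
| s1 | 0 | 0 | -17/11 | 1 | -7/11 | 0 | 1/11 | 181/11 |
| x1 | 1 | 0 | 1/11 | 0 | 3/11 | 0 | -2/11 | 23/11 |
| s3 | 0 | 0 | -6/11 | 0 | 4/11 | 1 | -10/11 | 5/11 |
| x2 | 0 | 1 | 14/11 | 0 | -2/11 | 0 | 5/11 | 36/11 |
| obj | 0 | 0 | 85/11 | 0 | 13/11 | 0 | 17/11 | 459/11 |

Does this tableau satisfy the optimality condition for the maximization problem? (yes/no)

Every obj-row coefficient is ≥ 0, so the tableau is optimal.

yes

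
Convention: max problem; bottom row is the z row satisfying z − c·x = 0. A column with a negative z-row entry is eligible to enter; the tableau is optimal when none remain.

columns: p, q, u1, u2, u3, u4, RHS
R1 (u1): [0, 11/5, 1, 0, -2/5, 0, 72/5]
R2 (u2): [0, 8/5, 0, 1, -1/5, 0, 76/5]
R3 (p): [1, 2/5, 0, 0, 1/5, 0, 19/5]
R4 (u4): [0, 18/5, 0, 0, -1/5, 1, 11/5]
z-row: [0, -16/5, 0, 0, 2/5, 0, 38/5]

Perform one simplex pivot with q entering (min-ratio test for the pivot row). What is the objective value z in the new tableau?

86/9

Ratio test on column q — row 1: (72/5)/(11/5) = 72/11; row 2: (76/5)/(8/5) = 19/2; row 3: (19/5)/(2/5) = 19/2; row 4: (11/5)/(18/5) = 11/18. Minimum is 11/18 at row 4 (u4 leaves); pivot element 18/5.
Pivot on row 4; the z-row RHS becomes 38/5 − (-16/5)·(11/18) = 86/9.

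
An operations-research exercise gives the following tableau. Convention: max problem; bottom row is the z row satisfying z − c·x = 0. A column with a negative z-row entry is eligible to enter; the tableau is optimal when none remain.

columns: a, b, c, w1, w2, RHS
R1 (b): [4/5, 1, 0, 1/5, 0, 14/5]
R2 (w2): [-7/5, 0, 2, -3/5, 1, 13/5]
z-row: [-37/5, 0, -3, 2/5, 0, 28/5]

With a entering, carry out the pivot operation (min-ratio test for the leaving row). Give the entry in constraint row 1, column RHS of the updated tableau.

Ratio test on column a — row 1: (14/5)/(4/5) = 7/2; row 2: entry -7/5 ≤ 0. Minimum is 7/2 at row 1 (b leaves); pivot element 4/5.
Divide row 1 by 4/5; eliminate column a from the other rows.
In the new row 1, the RHS entry is the old entry divided by the pivot: (14/5)/(4/5) = 7/2.

7/2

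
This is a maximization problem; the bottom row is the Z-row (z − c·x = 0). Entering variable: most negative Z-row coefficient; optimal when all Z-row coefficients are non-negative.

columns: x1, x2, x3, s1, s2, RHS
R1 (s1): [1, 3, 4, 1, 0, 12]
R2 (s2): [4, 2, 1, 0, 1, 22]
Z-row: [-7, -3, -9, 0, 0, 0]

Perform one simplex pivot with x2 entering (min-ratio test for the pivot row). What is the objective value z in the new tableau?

Ratio test on column x2 — row 1: 12/3 = 4; row 2: 22/2 = 11. Minimum is 4 at row 1 (s1 leaves); pivot element 3.
Pivot on row 1; the Z-row RHS becomes 0 − (-3)·4 = 12.

12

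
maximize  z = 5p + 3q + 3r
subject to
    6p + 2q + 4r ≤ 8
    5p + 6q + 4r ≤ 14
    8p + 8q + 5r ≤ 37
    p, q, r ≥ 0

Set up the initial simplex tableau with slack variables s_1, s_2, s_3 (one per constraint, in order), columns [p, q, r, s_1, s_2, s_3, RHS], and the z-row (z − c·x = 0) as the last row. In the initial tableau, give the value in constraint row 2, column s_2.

1

Slack s_2 belongs to constraint 2; its column is the unit vector e_2, so the entry in row 2 is 1.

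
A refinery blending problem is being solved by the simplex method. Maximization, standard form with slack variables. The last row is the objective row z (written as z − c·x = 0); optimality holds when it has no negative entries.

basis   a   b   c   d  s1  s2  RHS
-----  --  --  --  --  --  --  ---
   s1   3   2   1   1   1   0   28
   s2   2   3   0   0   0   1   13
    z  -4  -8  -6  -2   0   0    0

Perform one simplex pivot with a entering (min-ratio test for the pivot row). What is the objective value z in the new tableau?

26

Ratio test on column a — row 1: 28/3 = 28/3; row 2: 13/2 = 13/2. Minimum is 13/2 at row 2 (s2 leaves); pivot element 2.
Pivot on row 2; the z-row RHS becomes 0 − (-4)·(13/2) = 26.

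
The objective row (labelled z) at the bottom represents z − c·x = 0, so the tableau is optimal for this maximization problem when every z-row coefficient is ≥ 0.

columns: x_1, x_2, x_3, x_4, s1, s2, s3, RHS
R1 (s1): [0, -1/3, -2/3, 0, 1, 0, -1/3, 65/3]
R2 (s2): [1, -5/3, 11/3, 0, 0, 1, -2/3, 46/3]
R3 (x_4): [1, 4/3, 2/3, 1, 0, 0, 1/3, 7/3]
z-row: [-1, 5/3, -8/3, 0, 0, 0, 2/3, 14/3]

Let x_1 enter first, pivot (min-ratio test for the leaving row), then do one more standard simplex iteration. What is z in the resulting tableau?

Ratio test on column x_1 — row 1: entry 0 ≤ 0; row 2: (46/3)/1 = 46/3; row 3: (7/3)/1 = 7/3. Minimum is 7/3 at row 3 (x_4 leaves); pivot element 1.
Pivot on row 3; the z-row RHS becomes 14/3 − (-1)·(7/3) = 7.
Next entering variable (most negative z-row entry -2): x_3.
Ratio test on column x_3 — row 1: entry -2/3 ≤ 0; row 2: 13/3 = 13/3; row 3: (7/3)/(2/3) = 7/2. Minimum is 7/2 at row 3 (x_1 leaves); pivot element 2/3.
After the second pivot the z-row RHS is 7 − (-2)·(7/2) = 14.

14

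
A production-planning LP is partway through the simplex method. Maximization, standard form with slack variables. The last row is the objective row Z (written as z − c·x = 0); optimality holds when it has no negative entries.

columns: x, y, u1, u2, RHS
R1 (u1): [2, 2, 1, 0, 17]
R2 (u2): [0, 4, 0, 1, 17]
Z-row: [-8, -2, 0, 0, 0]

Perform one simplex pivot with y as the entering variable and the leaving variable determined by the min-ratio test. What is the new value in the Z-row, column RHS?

Ratio test on column y — row 1: 17/2 = 17/2; row 2: 17/4 = 17/4. Minimum is 17/4 at row 2 (u2 leaves); pivot element 4.
Divide row 2 by 4; eliminate column y from the other rows.
Z-row update in column RHS: 0 − (-2)·(17/4) = 17/2.

17/2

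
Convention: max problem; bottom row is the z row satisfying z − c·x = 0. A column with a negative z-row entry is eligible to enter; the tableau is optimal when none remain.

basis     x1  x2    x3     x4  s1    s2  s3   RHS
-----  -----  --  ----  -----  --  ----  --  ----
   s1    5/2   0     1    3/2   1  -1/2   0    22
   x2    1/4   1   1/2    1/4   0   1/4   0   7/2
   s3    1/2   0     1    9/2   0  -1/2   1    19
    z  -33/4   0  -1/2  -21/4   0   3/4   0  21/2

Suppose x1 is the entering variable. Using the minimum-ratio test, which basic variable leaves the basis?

Column x1 entries and ratios — s1: 22/(5/2) = 44/5; x2: (7/2)/(1/4) = 14; s3: 19/(1/2) = 38.
Smallest ratio is 44/5 in the row of s1, so s1 leaves.

s1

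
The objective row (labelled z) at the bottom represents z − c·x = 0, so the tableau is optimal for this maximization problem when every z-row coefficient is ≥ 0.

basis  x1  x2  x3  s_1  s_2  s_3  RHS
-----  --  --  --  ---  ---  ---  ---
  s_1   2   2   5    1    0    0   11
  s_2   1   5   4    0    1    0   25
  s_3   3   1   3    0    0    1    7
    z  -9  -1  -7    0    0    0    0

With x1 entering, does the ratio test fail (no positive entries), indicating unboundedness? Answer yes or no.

Column x1 has positive entries in row(s) 1, 2, 3, so the ratio test bounds it — not unbounded.

no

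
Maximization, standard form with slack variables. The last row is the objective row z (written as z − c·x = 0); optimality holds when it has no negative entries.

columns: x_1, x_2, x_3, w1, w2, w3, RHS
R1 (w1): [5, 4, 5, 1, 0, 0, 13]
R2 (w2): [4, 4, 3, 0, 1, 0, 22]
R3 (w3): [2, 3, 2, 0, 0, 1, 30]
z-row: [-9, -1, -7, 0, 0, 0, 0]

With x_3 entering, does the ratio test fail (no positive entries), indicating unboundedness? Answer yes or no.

Column x_3 has positive entries in row(s) 1, 2, 3, so the ratio test bounds it — not unbounded.

no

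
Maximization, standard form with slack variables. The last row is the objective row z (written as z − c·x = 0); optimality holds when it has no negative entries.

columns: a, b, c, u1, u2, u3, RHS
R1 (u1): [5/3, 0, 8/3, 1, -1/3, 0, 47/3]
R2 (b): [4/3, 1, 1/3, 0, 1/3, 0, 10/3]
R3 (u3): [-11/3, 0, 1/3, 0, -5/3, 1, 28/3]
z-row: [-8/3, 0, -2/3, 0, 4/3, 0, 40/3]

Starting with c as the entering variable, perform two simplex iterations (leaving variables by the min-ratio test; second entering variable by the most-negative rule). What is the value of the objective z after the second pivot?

Ratio test on column c — row 1: (47/3)/(8/3) = 47/8; row 2: (10/3)/(1/3) = 10; row 3: (28/3)/(1/3) = 28. Minimum is 47/8 at row 1 (u1 leaves); pivot element 8/3.
Pivot on row 1; the z-row RHS becomes 40/3 − (-2/3)·(47/8) = 69/4.
Next entering variable (most negative z-row entry -9/4): a.
Ratio test on column a — row 1: (47/8)/(5/8) = 47/5; row 2: (11/8)/(9/8) = 11/9; row 3: entry -31/8 ≤ 0. Minimum is 11/9 at row 2 (b leaves); pivot element 9/8.
After the second pivot the z-row RHS is 69/4 − (-9/4)·(11/9) = 20.

20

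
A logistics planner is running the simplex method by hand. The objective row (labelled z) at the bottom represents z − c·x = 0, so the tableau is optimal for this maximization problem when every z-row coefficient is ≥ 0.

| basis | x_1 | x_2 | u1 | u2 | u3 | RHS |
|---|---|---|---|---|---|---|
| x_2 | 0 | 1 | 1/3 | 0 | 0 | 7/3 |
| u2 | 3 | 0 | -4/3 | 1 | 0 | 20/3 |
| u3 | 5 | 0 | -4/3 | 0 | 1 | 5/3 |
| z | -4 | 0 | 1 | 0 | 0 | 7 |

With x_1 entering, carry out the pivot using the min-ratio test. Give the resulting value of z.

25/3

Ratio test on column x_1 — row 1: entry 0 ≤ 0; row 2: (20/3)/3 = 20/9; row 3: (5/3)/5 = 1/3. Minimum is 1/3 at row 3 (u3 leaves); pivot element 5.
Pivot on row 3; the z-row RHS becomes 7 − (-4)·(1/3) = 25/3.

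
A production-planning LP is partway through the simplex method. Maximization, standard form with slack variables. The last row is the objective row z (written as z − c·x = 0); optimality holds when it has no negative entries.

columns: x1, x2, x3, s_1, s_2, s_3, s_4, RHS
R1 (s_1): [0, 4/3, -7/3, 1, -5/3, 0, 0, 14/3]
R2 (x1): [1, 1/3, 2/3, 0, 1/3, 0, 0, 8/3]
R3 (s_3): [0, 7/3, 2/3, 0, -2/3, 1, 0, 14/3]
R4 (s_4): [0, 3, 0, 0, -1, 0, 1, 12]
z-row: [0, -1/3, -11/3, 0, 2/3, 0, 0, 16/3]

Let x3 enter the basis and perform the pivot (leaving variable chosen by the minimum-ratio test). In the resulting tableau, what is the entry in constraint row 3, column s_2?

Ratio test on column x3 — row 1: entry -7/3 ≤ 0; row 2: (8/3)/(2/3) = 4; row 3: (14/3)/(2/3) = 7; row 4: entry 0 ≤ 0. Minimum is 4 at row 2 (x1 leaves); pivot element 2/3.
Divide row 2 by 2/3; eliminate column x3 from the other rows.
Row 3 update in column s_2: -2/3 − (2/3)·(1/2) = -1.

-1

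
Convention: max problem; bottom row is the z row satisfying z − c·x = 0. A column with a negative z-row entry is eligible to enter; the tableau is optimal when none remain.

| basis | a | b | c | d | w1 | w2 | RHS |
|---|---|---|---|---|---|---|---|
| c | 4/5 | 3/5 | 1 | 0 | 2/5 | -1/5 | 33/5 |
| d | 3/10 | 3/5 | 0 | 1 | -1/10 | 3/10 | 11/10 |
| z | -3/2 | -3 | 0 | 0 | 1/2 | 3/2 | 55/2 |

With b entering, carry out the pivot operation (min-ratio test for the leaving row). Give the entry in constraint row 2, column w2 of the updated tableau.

Ratio test on column b — row 1: (33/5)/(3/5) = 11; row 2: (11/10)/(3/5) = 11/6. Minimum is 11/6 at row 2 (d leaves); pivot element 3/5.
Divide row 2 by 3/5; eliminate column b from the other rows.
In the new row 2, the w2 entry is the old entry divided by the pivot: (3/10)/(3/5) = 1/2.

1/2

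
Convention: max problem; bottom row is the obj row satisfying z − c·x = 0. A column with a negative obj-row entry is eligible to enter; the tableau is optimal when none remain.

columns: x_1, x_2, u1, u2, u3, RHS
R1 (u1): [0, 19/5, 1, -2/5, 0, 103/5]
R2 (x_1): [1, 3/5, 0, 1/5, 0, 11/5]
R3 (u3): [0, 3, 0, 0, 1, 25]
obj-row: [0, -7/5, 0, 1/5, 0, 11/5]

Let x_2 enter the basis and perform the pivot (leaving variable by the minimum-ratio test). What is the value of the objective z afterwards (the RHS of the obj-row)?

22/3

Ratio test on column x_2 — row 1: (103/5)/(19/5) = 103/19; row 2: (11/5)/(3/5) = 11/3; row 3: 25/3 = 25/3. Minimum is 11/3 at row 2 (x_1 leaves); pivot element 3/5.
Pivot on row 2; the obj-row RHS becomes 11/5 − (-7/5)·(11/3) = 22/3.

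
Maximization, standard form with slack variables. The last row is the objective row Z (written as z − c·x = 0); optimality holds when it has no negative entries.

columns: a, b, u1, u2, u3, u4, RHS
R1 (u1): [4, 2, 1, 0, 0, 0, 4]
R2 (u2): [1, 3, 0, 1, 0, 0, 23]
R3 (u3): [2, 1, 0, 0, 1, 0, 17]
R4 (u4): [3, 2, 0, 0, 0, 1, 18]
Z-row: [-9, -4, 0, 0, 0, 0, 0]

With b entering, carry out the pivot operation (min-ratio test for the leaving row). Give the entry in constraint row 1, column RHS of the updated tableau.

2

Ratio test on column b — row 1: 4/2 = 2; row 2: 23/3 = 23/3; row 3: 17/1 = 17; row 4: 18/2 = 9. Minimum is 2 at row 1 (u1 leaves); pivot element 2.
Divide row 1 by 2; eliminate column b from the other rows.
In the new row 1, the RHS entry is the old entry divided by the pivot: 4/2 = 2.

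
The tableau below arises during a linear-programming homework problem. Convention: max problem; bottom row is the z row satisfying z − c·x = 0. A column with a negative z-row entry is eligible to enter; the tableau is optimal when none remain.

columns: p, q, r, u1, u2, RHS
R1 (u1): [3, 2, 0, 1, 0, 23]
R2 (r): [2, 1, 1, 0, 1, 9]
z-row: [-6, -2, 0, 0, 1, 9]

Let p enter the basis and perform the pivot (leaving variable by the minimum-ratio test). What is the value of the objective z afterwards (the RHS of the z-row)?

36

Ratio test on column p — row 1: 23/3 = 23/3; row 2: 9/2 = 9/2. Minimum is 9/2 at row 2 (r leaves); pivot element 2.
Pivot on row 2; the z-row RHS becomes 9 − (-6)·(9/2) = 36.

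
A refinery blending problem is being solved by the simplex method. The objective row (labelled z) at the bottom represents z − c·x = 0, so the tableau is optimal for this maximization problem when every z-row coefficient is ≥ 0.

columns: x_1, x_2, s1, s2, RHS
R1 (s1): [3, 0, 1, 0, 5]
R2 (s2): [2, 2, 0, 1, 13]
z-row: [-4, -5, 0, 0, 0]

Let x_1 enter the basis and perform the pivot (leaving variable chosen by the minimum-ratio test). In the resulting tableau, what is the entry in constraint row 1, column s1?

1/3

Ratio test on column x_1 — row 1: 5/3 = 5/3; row 2: 13/2 = 13/2. Minimum is 5/3 at row 1 (s1 leaves); pivot element 3.
Divide row 1 by 3; eliminate column x_1 from the other rows.
In the new row 1, the s1 entry is the old entry divided by the pivot: 1/3 = 1/3.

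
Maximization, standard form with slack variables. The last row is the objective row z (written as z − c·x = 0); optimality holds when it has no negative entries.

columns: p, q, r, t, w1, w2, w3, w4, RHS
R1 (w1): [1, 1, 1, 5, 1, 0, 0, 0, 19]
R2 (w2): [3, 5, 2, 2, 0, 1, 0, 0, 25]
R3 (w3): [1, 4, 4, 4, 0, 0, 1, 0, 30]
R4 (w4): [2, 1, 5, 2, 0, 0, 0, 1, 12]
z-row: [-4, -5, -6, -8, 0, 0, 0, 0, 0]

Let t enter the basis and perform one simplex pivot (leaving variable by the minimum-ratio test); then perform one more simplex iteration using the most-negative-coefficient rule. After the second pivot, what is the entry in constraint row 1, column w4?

-1/23

Ratio test on column t — row 1: 19/5 = 19/5; row 2: 25/2 = 25/2; row 3: 30/4 = 15/2; row 4: 12/2 = 6. Minimum is 19/5 at row 1 (w1 leaves); pivot element 5.
Divide row 1 by 5; eliminate column t from the other rows.
Second iteration: most negative z-row entry is -22/5 in column r, so r enters.
Ratio test on column r — row 1: (19/5)/(1/5) = 19; row 2: (87/5)/(8/5) = 87/8; row 3: (74/5)/(16/5) = 37/8; row 4: (22/5)/(23/5) = 22/23. Minimum is 22/23 at row 4 (w4 leaves); pivot element 23/5.
Divide row 4 by 23/5; eliminate column r from the other rows.
After both pivots, the entry at constraint row 1, column w4 is -1/23.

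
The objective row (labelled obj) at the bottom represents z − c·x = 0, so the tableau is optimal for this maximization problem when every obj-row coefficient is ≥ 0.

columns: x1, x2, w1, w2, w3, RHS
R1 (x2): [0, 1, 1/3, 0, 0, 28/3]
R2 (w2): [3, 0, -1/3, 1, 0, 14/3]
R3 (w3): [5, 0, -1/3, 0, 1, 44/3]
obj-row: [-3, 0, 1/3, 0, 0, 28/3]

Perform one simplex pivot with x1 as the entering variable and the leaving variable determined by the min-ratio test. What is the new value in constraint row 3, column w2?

-5/3

Ratio test on column x1 — row 1: entry 0 ≤ 0; row 2: (14/3)/3 = 14/9; row 3: (44/3)/5 = 44/15. Minimum is 14/9 at row 2 (w2 leaves); pivot element 3.
Divide row 2 by 3; eliminate column x1 from the other rows.
Row 3 update in column w2: 0 − 5·(1/3) = -5/3.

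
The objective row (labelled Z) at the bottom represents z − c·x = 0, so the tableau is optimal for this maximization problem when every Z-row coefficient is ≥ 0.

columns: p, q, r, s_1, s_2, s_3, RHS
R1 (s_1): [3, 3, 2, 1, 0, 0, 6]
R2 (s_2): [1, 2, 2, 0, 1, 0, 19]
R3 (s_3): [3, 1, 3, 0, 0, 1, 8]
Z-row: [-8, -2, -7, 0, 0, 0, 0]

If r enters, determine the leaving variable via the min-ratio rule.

Column r entries and ratios — s_1: 6/2 = 3; s_2: 19/2 = 19/2; s_3: 8/3 = 8/3.
Smallest ratio is 8/3 in the row of s_3, so s_3 leaves.

s_3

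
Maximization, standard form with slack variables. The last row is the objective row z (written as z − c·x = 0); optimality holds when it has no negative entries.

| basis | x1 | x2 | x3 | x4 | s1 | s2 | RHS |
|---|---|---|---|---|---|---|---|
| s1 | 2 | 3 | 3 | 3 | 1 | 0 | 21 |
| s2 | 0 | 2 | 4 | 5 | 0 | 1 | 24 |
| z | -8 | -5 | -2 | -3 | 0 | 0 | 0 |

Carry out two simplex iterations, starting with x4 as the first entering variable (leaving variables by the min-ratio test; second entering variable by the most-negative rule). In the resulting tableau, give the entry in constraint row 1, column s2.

Ratio test on column x4 — row 1: 21/3 = 7; row 2: 24/5 = 24/5. Minimum is 24/5 at row 2 (s2 leaves); pivot element 5.
Divide row 2 by 5; eliminate column x4 from the other rows.
Second iteration: most negative z-row entry is -8 in column x1, so x1 enters.
Ratio test on column x1 — row 1: (33/5)/2 = 33/10; row 2: entry 0 ≤ 0. Minimum is 33/10 at row 1 (s1 leaves); pivot element 2.
Divide row 1 by 2; eliminate column x1 from the other rows.
After both pivots, the entry at constraint row 1, column s2 is -3/10.

-3/10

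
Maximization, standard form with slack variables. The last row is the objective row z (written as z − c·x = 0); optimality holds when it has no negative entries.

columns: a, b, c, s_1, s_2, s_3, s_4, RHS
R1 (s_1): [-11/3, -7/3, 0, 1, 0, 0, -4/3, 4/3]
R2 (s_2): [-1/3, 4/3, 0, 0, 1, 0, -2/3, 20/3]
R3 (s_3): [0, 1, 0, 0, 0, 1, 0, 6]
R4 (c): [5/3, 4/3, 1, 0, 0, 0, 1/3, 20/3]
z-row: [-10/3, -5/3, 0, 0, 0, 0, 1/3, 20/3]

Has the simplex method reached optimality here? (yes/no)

The z-row has a negative entry -10/3 in column a, so it is not optimal.

no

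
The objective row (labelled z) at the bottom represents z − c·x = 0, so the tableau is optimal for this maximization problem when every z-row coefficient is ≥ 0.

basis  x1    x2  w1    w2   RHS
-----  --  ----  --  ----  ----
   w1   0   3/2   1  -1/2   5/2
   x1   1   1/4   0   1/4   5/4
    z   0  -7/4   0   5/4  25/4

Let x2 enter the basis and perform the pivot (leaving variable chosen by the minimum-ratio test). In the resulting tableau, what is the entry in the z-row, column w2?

Ratio test on column x2 — row 1: (5/2)/(3/2) = 5/3; row 2: (5/4)/(1/4) = 5. Minimum is 5/3 at row 1 (w1 leaves); pivot element 3/2.
Divide row 1 by 3/2; eliminate column x2 from the other rows.
z-row update in column w2: 5/4 − (-7/4)·(-1/3) = 2/3.

2/3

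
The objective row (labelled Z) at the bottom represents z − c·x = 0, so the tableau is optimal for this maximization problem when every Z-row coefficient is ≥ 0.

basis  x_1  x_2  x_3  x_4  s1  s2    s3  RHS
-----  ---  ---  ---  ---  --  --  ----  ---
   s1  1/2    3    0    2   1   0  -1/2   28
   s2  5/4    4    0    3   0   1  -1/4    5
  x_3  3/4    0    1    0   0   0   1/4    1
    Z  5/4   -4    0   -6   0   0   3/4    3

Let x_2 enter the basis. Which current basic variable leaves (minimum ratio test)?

Column x_2 entries and ratios — s1: 28/3 = 28/3; s2: 5/4 = 5/4; x_3: 0 ≤ 0, skip.
Smallest ratio is 5/4 in the row of s2, so s2 leaves.

s2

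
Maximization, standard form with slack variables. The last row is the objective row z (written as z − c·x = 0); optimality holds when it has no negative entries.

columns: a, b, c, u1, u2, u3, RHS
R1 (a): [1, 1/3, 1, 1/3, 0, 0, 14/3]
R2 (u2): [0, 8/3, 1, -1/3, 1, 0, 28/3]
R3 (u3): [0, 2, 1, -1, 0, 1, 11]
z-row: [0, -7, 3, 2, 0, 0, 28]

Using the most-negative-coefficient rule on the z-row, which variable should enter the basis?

Negative z-row entries: b: -7.
The most negative is -7 in column b, so b enters.

b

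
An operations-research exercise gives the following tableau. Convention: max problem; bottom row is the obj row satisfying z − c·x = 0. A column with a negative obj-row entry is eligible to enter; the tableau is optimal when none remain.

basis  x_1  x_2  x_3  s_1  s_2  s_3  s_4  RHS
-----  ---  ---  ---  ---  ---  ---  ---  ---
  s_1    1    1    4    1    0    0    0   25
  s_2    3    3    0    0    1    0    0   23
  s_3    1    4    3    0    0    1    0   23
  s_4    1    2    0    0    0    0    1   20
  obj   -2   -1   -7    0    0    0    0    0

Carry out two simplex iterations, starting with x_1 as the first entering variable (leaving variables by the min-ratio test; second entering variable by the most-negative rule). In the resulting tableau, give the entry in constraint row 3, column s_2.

Ratio test on column x_1 — row 1: 25/1 = 25; row 2: 23/3 = 23/3; row 3: 23/1 = 23; row 4: 20/1 = 20. Minimum is 23/3 at row 2 (s_2 leaves); pivot element 3.
Divide row 2 by 3; eliminate column x_1 from the other rows.
Second iteration: most negative obj-row entry is -7 in column x_3, so x_3 enters.
Ratio test on column x_3 — row 1: (52/3)/4 = 13/3; row 2: entry 0 ≤ 0; row 3: (46/3)/3 = 46/9; row 4: entry 0 ≤ 0. Minimum is 13/3 at row 1 (s_1 leaves); pivot element 4.
Divide row 1 by 4; eliminate column x_3 from the other rows.
After both pivots, the entry at constraint row 3, column s_2 is -1/12.

-1/12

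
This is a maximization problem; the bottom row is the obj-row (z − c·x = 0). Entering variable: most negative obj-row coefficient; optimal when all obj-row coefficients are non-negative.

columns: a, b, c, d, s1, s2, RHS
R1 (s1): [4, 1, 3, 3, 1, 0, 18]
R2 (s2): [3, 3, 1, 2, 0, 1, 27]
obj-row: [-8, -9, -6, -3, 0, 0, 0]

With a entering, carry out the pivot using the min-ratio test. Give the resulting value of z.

Ratio test on column a — row 1: 18/4 = 9/2; row 2: 27/3 = 9. Minimum is 9/2 at row 1 (s1 leaves); pivot element 4.
Pivot on row 1; the obj-row RHS becomes 0 − (-8)·(9/2) = 36.

36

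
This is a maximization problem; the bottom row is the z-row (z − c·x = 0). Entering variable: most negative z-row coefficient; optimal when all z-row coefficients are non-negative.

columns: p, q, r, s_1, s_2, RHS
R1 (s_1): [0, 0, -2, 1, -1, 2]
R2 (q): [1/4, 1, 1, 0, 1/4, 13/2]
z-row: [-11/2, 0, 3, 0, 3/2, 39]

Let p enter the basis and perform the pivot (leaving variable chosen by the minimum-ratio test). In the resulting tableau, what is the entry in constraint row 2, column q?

Ratio test on column p — row 1: entry 0 ≤ 0; row 2: (13/2)/(1/4) = 26. Minimum is 26 at row 2 (q leaves); pivot element 1/4.
Divide row 2 by 1/4; eliminate column p from the other rows.
In the new row 2, the q entry is the old entry divided by the pivot: 1/(1/4) = 4.

4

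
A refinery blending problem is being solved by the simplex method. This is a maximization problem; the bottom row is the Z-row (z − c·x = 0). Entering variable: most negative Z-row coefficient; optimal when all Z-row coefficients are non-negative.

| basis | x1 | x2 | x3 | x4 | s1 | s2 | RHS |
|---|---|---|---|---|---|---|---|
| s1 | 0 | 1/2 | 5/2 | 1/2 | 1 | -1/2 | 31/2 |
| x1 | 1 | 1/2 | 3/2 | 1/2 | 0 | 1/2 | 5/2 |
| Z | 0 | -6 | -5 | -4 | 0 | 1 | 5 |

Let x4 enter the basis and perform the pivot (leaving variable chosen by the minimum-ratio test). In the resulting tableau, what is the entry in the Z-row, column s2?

Ratio test on column x4 — row 1: (31/2)/(1/2) = 31; row 2: (5/2)/(1/2) = 5. Minimum is 5 at row 2 (x1 leaves); pivot element 1/2.
Divide row 2 by 1/2; eliminate column x4 from the other rows.
Z-row update in column s2: 1 − (-4)·1 = 5.

5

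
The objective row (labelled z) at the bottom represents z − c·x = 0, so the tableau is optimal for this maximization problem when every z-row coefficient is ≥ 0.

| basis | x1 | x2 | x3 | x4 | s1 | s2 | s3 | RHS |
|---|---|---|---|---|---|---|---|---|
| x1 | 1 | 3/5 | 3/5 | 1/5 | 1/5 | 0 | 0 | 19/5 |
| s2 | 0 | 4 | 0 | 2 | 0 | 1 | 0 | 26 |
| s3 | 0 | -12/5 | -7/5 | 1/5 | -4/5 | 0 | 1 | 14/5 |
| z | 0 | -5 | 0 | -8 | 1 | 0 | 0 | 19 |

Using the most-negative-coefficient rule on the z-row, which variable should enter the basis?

Negative z-row entries: x2: -5, x4: -8.
The most negative is -8 in column x4, so x4 enters.

x4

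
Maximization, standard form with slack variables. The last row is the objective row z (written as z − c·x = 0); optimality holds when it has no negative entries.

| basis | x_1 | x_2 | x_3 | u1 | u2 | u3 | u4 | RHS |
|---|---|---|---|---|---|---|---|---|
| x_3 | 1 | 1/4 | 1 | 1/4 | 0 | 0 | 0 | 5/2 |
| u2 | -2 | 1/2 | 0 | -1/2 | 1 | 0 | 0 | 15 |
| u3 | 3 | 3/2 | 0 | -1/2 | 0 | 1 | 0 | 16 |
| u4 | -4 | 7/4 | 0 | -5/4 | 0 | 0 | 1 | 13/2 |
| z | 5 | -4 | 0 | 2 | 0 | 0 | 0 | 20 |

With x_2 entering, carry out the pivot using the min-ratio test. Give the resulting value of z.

244/7

Ratio test on column x_2 — row 1: (5/2)/(1/4) = 10; row 2: 15/(1/2) = 30; row 3: 16/(3/2) = 32/3; row 4: (13/2)/(7/4) = 26/7. Minimum is 26/7 at row 4 (u4 leaves); pivot element 7/4.
Pivot on row 4; the z-row RHS becomes 20 − (-4)·(26/7) = 244/7.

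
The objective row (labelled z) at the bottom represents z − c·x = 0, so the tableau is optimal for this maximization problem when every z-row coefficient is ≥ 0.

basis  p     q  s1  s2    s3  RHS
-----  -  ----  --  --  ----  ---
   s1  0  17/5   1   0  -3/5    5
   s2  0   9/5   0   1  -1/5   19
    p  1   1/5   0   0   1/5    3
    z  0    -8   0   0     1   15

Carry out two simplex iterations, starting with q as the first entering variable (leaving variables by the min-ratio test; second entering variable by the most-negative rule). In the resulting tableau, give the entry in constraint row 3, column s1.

-1/4

Ratio test on column q — row 1: 5/(17/5) = 25/17; row 2: 19/(9/5) = 95/9; row 3: 3/(1/5) = 15. Minimum is 25/17 at row 1 (s1 leaves); pivot element 17/5.
Divide row 1 by 17/5; eliminate column q from the other rows.
Second iteration: most negative z-row entry is -7/17 in column s3, so s3 enters.
Ratio test on column s3 — row 1: entry -3/17 ≤ 0; row 2: (278/17)/(2/17) = 139; row 3: (46/17)/(4/17) = 23/2. Minimum is 23/2 at row 3 (p leaves); pivot element 4/17.
Divide row 3 by 4/17; eliminate column s3 from the other rows.
After both pivots, the entry at constraint row 3, column s1 is -1/4.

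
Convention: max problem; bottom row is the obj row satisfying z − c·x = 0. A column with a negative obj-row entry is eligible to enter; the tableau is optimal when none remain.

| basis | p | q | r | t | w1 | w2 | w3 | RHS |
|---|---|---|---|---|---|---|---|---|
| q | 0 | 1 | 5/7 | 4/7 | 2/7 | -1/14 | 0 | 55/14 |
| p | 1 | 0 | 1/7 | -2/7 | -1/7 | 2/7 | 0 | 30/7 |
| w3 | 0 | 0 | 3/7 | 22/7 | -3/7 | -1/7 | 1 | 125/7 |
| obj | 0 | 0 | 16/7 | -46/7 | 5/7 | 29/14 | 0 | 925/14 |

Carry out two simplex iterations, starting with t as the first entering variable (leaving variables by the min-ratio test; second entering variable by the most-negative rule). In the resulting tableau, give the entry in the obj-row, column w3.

Ratio test on column t — row 1: (55/14)/(4/7) = 55/8; row 2: entry -2/7 ≤ 0; row 3: (125/7)/(22/7) = 125/22. Minimum is 125/22 at row 3 (w3 leaves); pivot element 22/7.
Divide row 3 by 22/7; eliminate column t from the other rows.
Second iteration: most negative obj-row entry is -2/11 in column w1, so w1 enters.
Ratio test on column w1 — row 1: (15/22)/(4/11) = 15/8; row 2: entry -2/11 ≤ 0; row 3: entry -3/22 ≤ 0. Minimum is 15/8 at row 1 (q leaves); pivot element 4/11.
Divide row 1 by 4/11; eliminate column w1 from the other rows.
After both pivots, the entry at the obj-row, column w3 is 2.

2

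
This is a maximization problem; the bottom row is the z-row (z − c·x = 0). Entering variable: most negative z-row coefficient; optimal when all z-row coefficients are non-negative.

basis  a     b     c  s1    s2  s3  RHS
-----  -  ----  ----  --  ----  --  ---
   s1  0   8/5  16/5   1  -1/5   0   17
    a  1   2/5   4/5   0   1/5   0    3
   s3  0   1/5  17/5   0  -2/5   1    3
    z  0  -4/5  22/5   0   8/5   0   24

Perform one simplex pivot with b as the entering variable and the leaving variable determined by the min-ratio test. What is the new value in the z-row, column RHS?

Ratio test on column b — row 1: 17/(8/5) = 85/8; row 2: 3/(2/5) = 15/2; row 3: 3/(1/5) = 15. Minimum is 15/2 at row 2 (a leaves); pivot element 2/5.
Divide row 2 by 2/5; eliminate column b from the other rows.
z-row update in column RHS: 24 − (-4/5)·(15/2) = 30.

30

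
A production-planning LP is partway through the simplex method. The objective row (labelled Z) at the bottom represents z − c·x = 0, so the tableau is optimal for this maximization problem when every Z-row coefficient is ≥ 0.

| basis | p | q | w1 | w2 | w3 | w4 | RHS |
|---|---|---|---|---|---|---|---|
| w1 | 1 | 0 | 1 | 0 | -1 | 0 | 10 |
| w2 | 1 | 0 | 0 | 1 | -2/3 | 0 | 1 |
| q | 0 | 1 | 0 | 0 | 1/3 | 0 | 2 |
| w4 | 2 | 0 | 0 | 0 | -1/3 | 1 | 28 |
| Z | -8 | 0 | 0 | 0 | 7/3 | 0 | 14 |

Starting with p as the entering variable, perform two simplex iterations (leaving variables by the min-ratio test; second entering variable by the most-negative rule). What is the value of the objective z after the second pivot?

Ratio test on column p — row 1: 10/1 = 10; row 2: 1/1 = 1; row 3: entry 0 ≤ 0; row 4: 28/2 = 14. Minimum is 1 at row 2 (w2 leaves); pivot element 1.
Pivot on row 2; the Z-row RHS becomes 14 − (-8)·1 = 22.
Next entering variable (most negative Z-row entry -3): w3.
Ratio test on column w3 — row 1: entry -1/3 ≤ 0; row 2: entry -2/3 ≤ 0; row 3: 2/(1/3) = 6; row 4: 26/1 = 26. Minimum is 6 at row 3 (q leaves); pivot element 1/3.
After the second pivot the Z-row RHS is 22 − (-3)·6 = 40.

40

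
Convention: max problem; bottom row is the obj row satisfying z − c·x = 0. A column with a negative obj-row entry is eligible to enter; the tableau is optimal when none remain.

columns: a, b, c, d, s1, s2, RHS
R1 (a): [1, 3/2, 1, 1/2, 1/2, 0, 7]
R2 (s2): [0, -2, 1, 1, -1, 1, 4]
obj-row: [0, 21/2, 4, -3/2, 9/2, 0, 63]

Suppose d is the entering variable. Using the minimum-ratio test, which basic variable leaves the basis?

Column d entries and ratios — a: 7/(1/2) = 14; s2: 4/1 = 4.
Smallest ratio is 4 in the row of s2, so s2 leaves.

s2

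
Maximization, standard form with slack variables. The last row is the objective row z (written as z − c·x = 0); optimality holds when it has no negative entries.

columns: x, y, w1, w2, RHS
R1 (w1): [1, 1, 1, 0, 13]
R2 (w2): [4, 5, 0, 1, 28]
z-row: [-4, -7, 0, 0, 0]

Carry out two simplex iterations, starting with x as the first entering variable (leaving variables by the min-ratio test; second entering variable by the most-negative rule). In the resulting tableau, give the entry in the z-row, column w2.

7/5

Ratio test on column x — row 1: 13/1 = 13; row 2: 28/4 = 7. Minimum is 7 at row 2 (w2 leaves); pivot element 4.
Divide row 2 by 4; eliminate column x from the other rows.
Second iteration: most negative z-row entry is -2 in column y, so y enters.
Ratio test on column y — row 1: entry -1/4 ≤ 0; row 2: 7/(5/4) = 28/5. Minimum is 28/5 at row 2 (x leaves); pivot element 5/4.
Divide row 2 by 5/4; eliminate column y from the other rows.
After both pivots, the entry at the z-row, column w2 is 7/5.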